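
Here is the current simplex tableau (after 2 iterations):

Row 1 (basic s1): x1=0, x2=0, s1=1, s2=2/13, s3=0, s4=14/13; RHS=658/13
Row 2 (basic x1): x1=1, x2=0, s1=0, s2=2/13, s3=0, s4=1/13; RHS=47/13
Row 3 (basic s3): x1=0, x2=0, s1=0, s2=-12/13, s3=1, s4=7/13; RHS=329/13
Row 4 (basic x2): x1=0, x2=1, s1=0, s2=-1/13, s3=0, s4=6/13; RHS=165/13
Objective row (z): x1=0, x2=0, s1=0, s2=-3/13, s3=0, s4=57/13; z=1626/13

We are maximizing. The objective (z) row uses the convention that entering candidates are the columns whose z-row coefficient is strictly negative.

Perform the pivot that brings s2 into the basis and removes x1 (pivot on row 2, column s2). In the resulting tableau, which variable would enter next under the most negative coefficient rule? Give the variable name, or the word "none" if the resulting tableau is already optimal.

Pivot element 2/13. New z-row = old z-row − (-3/13)·(row 2/(2/13)).
Updated z-row coefficients: x1: 3/2, x2: 0, s1: 0, s2: 0, s3: 0, s4: 9/2.
No coefficient is strictly negative; the tableau after this pivot is optimal.

none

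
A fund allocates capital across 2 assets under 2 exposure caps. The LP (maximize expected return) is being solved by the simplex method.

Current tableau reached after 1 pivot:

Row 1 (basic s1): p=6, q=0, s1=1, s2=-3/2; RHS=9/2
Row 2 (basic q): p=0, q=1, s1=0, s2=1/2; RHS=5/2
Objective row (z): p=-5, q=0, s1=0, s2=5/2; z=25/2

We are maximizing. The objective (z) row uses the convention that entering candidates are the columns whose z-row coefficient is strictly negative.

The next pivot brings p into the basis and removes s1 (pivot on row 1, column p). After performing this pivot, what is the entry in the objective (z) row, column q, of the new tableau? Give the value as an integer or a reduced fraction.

Pivot element is row 1, column p: 6.
Normalize row 1: new (row 1, q) = 0/6 = 0.
z-row ← z-row − (-5)·(new row 1): 0 − (-5)·0 = 0.

0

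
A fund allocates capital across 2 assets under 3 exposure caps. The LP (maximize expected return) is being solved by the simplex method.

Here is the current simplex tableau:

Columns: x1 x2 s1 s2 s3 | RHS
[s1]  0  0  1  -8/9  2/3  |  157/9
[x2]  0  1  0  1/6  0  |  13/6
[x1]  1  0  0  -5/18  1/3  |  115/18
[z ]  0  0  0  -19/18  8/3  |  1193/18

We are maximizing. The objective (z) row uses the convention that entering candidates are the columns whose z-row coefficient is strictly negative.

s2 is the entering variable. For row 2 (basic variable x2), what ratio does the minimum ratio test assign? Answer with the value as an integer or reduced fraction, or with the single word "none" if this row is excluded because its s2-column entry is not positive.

13

Ratio = RHS / (s2 entry) = (13/6) / (1/6) = 13.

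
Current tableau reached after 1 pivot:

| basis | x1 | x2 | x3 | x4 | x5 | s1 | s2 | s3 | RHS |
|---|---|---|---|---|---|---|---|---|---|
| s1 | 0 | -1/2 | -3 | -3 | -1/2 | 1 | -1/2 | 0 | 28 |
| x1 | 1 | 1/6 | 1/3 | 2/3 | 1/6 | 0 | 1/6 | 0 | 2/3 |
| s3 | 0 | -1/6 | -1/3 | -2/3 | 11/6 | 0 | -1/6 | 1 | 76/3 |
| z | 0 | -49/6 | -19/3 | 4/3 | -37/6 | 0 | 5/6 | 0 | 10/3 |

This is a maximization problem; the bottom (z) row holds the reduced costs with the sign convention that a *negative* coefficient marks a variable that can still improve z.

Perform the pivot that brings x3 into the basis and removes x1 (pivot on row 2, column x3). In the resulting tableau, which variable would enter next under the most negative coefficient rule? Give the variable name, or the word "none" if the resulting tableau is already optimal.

x2

Pivot element 1/3. New z-row = old z-row − (-19/3)·(row 2/(1/3)).
Updated z-row coefficients: x1: 19, x2: -5, x3: 0, x4: 14, x5: -3, s1: 0, s2: 4, s3: 0.
The most negative is -5 in column x2, so x2 would enter next.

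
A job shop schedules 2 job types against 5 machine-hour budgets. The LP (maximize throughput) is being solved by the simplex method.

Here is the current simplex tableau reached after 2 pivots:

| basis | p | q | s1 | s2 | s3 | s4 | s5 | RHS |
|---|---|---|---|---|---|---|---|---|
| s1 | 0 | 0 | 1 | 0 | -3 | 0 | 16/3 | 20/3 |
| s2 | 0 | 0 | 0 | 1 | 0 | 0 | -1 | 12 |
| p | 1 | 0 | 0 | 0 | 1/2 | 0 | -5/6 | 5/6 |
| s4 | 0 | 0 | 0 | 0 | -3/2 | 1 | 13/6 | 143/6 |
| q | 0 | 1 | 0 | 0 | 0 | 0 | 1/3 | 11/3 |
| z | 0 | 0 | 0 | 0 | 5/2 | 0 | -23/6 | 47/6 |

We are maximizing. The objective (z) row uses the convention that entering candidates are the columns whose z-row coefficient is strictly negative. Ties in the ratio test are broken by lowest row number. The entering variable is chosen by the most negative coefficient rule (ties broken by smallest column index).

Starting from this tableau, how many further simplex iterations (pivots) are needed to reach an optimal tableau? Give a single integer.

pivot: s5 in, s1 out → z = 101/8
No improving column remains; optimal.

1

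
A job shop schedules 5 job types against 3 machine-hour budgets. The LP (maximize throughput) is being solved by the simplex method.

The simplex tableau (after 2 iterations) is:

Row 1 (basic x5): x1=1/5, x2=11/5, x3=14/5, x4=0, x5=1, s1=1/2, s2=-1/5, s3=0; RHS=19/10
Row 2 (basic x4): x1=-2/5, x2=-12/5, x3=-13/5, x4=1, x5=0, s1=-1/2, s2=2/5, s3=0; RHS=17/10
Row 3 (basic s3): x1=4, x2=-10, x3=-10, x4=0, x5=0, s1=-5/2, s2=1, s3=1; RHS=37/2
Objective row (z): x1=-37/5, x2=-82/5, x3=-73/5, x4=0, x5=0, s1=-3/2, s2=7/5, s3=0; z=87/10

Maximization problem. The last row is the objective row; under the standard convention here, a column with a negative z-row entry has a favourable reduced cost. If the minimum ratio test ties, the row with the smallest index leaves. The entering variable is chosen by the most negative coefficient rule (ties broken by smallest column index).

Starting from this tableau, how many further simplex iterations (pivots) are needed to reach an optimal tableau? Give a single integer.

pivot: x2 in, x5 out → z = 503/22
pivot: x1 in, s3 out → z = 1999/36
No improving column remains; optimal.

2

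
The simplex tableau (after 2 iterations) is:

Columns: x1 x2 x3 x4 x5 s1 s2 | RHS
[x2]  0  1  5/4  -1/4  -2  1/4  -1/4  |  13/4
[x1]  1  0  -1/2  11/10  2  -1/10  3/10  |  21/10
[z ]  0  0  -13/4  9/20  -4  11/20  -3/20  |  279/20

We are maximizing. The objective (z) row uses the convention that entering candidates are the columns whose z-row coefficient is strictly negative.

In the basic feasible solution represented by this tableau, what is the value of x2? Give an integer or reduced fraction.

x2 is basic (row 1); its value is the RHS of that row: 13/4.

13/4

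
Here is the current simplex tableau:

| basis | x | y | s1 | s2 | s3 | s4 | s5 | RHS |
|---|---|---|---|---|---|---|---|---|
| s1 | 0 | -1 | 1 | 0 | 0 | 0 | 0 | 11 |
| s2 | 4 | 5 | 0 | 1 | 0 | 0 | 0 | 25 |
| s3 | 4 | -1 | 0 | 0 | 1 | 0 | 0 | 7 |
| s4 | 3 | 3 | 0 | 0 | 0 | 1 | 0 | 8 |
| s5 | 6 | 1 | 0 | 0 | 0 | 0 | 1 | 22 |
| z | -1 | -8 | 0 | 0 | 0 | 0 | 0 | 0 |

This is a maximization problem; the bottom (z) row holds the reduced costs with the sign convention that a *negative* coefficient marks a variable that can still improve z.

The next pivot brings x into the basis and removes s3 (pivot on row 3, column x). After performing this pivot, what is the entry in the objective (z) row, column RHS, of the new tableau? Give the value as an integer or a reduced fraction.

Pivot element is row 3, column x: 4.
Normalize row 3: new (row 3, RHS) = 7/4 = 7/4.
z-row ← z-row − (-1)·(new row 3): 0 − (-1)·(7/4) = 7/4.

7/4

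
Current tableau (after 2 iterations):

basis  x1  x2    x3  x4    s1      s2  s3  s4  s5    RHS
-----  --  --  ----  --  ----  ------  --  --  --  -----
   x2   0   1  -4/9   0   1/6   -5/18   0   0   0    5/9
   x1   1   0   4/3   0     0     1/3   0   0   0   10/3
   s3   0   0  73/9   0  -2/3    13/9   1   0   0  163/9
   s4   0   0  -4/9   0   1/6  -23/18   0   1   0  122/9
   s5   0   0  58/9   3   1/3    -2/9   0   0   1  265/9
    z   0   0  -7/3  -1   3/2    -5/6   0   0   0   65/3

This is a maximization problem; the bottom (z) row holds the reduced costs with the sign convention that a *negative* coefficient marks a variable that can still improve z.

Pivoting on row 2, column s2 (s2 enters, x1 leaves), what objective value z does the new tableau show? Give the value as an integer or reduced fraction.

Minimum ratio for s2: (10/3)/(1/3) = 10.
z changes by −(z-row coeff of s2)·ratio = −(-5/6)·10 = 25/3.
New z = 65/3 + (25/3) = 30.

30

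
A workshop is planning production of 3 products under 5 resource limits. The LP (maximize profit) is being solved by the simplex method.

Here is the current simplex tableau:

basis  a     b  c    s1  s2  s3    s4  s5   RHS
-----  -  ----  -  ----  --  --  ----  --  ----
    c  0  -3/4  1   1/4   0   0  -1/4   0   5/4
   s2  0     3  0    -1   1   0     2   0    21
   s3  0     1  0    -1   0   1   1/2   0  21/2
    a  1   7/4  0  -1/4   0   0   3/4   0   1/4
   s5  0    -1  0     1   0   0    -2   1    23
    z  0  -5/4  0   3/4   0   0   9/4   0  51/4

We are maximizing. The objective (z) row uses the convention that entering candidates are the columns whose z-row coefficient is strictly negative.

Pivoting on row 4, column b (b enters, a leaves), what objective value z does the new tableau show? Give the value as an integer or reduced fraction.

181/14

Minimum ratio for b: (1/4)/(7/4) = 1/7.
z changes by −(z-row coeff of b)·ratio = −(-5/4)·(1/7) = 5/28.
New z = 51/4 + (5/28) = 181/14.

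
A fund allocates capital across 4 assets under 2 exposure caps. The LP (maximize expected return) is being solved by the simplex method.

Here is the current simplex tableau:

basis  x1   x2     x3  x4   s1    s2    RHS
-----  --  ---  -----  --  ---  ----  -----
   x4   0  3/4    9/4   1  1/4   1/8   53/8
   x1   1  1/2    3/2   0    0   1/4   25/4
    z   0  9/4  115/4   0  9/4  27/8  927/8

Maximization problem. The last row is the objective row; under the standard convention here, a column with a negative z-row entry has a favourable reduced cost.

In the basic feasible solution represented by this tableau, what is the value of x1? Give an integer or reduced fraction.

x1 is basic (row 2); its value is the RHS of that row: 25/4.

25/4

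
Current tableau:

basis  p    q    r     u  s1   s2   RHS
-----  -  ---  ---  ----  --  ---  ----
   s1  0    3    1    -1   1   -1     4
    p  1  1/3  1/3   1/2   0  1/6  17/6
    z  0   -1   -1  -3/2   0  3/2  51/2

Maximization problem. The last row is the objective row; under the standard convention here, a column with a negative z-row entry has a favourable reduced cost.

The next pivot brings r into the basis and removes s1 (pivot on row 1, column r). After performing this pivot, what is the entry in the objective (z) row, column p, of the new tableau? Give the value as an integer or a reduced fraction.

0

Pivot element is row 1, column r: 1.
Normalize row 1: new (row 1, p) = 0/1 = 0.
z-row ← z-row − (-1)·(new row 1): 0 − (-1)·0 = 0.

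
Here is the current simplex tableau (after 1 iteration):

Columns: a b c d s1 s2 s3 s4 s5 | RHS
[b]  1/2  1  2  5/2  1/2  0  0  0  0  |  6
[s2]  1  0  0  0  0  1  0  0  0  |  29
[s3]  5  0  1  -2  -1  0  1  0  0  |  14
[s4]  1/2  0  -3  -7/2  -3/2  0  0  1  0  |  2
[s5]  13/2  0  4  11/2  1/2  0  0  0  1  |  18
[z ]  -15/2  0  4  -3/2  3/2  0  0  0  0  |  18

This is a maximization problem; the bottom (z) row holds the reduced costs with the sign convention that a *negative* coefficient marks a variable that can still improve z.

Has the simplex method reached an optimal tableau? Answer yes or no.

Column a has objective-row coefficient -15/2, which is negative; an improving pivot exists, so not yet optimal.

no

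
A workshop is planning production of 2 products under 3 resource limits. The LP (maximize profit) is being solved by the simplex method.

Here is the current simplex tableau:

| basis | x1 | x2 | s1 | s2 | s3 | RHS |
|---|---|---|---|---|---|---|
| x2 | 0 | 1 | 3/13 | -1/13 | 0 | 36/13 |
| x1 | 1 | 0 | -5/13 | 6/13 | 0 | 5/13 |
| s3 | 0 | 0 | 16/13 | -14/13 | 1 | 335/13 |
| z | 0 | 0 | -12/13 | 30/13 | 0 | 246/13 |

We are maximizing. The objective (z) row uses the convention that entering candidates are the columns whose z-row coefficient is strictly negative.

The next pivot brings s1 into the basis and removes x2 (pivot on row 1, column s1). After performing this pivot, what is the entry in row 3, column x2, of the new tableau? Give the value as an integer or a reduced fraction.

Pivot element is row 1, column s1: 3/13.
Normalize row 1: new (row 1, x2) = 1/(3/13) = 13/3.
row 3 ← row 3 − (16/13)·(new row 1): 0 − (16/13)·(13/3) = -16/3.

-16/3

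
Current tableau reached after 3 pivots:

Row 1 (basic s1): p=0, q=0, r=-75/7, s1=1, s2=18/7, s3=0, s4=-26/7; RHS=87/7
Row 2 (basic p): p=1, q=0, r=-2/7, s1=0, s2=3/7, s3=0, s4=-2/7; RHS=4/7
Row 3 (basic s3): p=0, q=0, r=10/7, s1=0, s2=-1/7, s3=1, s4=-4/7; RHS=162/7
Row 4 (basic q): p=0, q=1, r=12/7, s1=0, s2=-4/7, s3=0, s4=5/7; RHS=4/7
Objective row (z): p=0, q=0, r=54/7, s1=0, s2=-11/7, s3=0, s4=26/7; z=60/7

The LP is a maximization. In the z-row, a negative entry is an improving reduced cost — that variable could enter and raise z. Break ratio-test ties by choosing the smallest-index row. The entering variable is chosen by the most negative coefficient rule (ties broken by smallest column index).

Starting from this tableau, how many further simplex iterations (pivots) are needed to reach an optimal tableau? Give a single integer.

1

pivot: s2 in, p out → z = 32/3
No improving column remains; optimal.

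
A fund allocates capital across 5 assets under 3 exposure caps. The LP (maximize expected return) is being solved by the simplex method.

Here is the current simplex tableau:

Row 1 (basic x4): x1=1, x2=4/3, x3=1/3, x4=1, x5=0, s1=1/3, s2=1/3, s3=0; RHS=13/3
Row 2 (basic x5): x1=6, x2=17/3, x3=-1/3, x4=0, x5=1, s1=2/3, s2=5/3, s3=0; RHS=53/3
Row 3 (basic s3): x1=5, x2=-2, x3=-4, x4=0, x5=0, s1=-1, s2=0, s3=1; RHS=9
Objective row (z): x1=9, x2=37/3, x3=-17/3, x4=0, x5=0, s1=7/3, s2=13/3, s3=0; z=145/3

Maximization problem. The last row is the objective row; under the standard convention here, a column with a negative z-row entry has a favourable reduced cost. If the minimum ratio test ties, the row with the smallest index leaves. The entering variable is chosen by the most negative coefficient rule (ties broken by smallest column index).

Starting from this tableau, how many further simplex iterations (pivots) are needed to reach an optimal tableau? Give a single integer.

pivot: x3 in, x4 out → z = 122
No improving column remains; optimal.

1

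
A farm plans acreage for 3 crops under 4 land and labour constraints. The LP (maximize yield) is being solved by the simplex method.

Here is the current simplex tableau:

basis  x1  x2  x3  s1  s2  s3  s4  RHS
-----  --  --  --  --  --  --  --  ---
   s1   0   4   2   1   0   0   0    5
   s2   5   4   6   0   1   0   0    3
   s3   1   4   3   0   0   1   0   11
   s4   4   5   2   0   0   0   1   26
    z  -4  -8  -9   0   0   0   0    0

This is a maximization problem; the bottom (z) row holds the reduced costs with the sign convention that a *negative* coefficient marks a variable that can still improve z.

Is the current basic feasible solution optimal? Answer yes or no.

no

Column x1 has objective-row coefficient -4, which is negative; an improving pivot exists, so not yet optimal.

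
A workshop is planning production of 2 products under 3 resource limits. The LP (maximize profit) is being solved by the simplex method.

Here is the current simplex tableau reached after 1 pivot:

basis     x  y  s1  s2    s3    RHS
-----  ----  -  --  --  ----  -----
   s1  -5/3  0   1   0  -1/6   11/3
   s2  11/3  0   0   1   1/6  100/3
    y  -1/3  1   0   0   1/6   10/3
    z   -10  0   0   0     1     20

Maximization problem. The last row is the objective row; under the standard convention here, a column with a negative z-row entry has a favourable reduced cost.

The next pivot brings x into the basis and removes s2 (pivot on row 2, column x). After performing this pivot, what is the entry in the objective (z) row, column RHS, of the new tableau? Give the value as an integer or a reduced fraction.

Pivot element is row 2, column x: 11/3.
Normalize row 2: new (row 2, RHS) = (100/3)/(11/3) = 100/11.
z-row ← z-row − (-10)·(new row 2): 20 − (-10)·(100/11) = 1220/11.

1220/11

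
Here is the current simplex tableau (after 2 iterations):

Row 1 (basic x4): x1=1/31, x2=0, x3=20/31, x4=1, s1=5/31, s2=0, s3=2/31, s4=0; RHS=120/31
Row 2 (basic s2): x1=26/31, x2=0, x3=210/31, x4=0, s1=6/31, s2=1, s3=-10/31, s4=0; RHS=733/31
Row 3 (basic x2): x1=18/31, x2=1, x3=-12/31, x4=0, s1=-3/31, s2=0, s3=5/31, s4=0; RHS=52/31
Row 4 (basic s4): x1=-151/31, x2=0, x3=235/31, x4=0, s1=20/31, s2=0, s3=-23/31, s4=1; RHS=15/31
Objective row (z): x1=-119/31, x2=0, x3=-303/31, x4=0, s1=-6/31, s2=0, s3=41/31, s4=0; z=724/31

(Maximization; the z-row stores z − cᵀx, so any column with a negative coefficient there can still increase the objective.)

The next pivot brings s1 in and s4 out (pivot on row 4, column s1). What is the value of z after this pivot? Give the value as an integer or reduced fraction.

47/2

Minimum ratio for s1: (15/31)/(20/31) = 3/4.
z changes by −(z-row coeff of s1)·ratio = −(-6/31)·(3/4) = 9/62.
New z = 724/31 + (9/62) = 47/2.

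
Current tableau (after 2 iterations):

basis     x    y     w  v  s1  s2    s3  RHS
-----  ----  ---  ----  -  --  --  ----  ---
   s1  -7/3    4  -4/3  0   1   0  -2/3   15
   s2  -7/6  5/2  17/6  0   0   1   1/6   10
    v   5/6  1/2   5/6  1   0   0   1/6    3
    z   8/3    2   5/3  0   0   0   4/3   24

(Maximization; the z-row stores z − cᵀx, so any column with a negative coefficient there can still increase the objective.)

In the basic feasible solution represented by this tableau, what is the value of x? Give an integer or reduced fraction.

0

x is nonbasic (not in the basis column), so its value in the current BFS is 0.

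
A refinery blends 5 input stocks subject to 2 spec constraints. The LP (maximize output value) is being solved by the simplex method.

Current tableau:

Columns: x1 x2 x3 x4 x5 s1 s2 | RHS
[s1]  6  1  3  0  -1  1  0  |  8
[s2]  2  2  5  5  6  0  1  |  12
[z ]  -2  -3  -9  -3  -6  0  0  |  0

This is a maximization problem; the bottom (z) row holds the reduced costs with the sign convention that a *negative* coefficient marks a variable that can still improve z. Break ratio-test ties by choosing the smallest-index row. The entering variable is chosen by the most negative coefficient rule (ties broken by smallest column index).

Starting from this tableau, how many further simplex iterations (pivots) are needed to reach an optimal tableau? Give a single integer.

1

pivot: x3 in, s2 out → z = 108/5
No improving column remains; optimal.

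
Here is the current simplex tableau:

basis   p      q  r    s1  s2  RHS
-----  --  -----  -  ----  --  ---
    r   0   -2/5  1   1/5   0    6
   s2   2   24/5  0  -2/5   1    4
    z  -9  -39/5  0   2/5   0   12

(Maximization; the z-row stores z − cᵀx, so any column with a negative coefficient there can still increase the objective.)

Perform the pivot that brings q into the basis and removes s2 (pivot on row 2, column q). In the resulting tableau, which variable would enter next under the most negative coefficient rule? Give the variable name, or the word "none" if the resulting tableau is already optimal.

p

Pivot element 24/5. New z-row = old z-row − (-39/5)·(row 2/(24/5)).
Updated z-row coefficients: p: -23/4, q: 0, r: 0, s1: -1/4, s2: 13/8.
The most negative is -23/4 in column p, so p would enter next.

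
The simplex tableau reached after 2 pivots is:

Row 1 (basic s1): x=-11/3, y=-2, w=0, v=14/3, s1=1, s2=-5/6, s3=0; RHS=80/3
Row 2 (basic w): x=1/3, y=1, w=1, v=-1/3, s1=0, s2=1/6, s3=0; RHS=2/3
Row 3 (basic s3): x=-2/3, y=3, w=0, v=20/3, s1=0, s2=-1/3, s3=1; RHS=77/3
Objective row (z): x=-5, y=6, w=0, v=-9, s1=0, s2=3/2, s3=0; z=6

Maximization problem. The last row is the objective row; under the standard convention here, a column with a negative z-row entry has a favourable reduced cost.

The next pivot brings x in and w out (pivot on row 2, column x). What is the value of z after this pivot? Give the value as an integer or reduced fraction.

Minimum ratio for x: (2/3)/(1/3) = 2.
z changes by −(z-row coeff of x)·ratio = −(-5)·2 = 10.
New z = 6 + 10 = 16.

16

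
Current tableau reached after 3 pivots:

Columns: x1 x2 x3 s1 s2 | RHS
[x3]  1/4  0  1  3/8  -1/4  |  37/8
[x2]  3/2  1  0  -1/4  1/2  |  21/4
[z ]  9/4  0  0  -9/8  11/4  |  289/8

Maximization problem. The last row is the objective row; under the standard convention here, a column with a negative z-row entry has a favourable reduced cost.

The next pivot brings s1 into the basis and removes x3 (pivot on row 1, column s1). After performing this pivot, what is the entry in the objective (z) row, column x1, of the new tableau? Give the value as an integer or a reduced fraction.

Pivot element is row 1, column s1: 3/8.
Normalize row 1: new (row 1, x1) = (1/4)/(3/8) = 2/3.
z-row ← z-row − (-9/8)·(new row 1): 9/4 − (-9/8)·(2/3) = 3.

3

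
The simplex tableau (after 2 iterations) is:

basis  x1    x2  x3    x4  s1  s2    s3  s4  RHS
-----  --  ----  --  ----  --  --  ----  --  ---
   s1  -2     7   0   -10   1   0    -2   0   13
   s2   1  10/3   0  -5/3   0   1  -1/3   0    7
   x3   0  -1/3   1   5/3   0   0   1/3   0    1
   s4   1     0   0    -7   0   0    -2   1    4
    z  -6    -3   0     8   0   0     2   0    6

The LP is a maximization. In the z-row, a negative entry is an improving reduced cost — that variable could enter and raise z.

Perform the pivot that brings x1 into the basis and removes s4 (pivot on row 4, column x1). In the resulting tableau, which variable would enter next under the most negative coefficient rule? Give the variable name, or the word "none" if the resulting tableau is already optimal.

x4

Pivot element 1. New z-row = old z-row − (-6)·(row 4/1).
Updated z-row coefficients: x1: 0, x2: -3, x3: 0, x4: -34, s1: 0, s2: 0, s3: -10, s4: 6.
The most negative is -34 in column x4, so x4 would enter next.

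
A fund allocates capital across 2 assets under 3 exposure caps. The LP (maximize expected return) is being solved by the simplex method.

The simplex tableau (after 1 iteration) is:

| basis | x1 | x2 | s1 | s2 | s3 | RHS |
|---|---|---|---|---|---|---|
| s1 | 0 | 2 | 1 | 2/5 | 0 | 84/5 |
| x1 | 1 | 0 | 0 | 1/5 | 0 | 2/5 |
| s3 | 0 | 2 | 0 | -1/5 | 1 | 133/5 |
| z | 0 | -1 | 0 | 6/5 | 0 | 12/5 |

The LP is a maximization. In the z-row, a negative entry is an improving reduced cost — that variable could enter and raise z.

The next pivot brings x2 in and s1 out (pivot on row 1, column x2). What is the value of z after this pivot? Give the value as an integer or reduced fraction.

Minimum ratio for x2: (84/5)/2 = 42/5.
z changes by −(z-row coeff of x2)·ratio = −(-1)·(42/5) = 42/5.
New z = 12/5 + (42/5) = 54/5.

54/5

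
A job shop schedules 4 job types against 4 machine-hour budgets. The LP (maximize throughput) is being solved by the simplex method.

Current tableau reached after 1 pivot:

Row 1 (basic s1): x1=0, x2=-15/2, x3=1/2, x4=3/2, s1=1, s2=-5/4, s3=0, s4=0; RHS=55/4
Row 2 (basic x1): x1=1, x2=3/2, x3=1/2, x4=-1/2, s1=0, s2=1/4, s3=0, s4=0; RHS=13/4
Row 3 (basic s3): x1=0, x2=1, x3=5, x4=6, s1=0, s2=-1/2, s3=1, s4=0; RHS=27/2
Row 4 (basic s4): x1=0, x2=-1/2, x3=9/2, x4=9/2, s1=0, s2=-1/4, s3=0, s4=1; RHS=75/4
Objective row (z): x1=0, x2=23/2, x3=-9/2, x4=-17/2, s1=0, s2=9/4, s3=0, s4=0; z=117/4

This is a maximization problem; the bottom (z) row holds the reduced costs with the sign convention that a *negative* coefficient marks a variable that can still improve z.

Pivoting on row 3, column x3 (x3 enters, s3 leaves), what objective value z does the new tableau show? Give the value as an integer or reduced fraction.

Minimum ratio for x3: (27/2)/5 = 27/10.
z changes by −(z-row coeff of x3)·ratio = −(-9/2)·(27/10) = 243/20.
New z = 117/4 + (243/20) = 207/5.

207/5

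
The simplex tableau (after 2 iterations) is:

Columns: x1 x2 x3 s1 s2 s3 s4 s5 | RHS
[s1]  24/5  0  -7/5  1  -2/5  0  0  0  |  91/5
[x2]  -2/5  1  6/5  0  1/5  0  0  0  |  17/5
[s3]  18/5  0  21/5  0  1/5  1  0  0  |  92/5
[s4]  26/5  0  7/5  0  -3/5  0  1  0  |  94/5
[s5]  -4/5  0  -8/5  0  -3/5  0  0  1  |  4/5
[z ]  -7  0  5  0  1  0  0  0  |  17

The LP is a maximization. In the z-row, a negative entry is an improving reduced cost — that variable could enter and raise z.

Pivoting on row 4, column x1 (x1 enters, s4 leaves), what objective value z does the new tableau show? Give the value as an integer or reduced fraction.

Minimum ratio for x1: (94/5)/(26/5) = 47/13.
z changes by −(z-row coeff of x1)·ratio = −(-7)·(47/13) = 329/13.
New z = 17 + (329/13) = 550/13.

550/13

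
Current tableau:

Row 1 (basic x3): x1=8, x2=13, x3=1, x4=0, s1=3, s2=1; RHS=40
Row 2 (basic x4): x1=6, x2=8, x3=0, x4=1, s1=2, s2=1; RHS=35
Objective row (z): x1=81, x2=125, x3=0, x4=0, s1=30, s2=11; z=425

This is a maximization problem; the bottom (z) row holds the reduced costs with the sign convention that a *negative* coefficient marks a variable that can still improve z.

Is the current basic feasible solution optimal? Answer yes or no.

No objective-row coefficient is strictly negative, so no entering variable exists; the tableau is optimal.

yes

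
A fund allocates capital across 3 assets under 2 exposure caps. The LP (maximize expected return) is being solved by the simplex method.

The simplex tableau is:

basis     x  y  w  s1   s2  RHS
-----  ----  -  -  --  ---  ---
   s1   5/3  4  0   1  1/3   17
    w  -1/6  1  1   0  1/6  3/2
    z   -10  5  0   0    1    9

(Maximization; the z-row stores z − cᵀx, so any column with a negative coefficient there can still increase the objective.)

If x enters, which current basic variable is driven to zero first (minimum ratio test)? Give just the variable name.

Ratios: row 1 (s1): 17/(5/3) = 51/5; row 2 (w): entry -1/6 ≤ 0, skip.
Minimum ratio 51/5 is in the s1 row, so s1 leaves.

s1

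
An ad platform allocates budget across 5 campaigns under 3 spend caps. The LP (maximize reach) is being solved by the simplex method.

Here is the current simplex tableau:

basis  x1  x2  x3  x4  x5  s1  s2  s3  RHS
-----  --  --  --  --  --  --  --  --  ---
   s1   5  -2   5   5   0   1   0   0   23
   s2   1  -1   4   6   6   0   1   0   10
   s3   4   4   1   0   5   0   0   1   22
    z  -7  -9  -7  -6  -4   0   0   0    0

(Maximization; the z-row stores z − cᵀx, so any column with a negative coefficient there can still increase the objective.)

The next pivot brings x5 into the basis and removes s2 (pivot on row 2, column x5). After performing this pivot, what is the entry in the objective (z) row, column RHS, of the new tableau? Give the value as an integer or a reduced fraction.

20/3

Pivot element is row 2, column x5: 6.
Normalize row 2: new (row 2, RHS) = 10/6 = 5/3.
z-row ← z-row − (-4)·(new row 2): 0 − (-4)·(5/3) = 20/3.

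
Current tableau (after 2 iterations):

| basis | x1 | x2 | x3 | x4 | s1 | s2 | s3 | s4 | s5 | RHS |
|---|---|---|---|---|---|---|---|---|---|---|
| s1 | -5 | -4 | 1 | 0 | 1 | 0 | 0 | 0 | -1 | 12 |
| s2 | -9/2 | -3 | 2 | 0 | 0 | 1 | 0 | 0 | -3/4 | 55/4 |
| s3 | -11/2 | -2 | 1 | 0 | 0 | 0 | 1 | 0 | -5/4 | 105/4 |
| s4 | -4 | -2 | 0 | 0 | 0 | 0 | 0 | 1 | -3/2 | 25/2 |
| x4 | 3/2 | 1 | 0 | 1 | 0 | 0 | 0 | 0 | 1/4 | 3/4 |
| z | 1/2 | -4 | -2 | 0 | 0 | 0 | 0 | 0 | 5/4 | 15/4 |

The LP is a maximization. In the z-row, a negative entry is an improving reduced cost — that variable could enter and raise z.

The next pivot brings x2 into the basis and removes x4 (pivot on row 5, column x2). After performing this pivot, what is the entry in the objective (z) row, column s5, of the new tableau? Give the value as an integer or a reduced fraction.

9/4

Pivot element is row 5, column x2: 1.
Normalize row 5: new (row 5, s5) = (1/4)/1 = 1/4.
z-row ← z-row − (-4)·(new row 5): 5/4 − (-4)·(1/4) = 9/4.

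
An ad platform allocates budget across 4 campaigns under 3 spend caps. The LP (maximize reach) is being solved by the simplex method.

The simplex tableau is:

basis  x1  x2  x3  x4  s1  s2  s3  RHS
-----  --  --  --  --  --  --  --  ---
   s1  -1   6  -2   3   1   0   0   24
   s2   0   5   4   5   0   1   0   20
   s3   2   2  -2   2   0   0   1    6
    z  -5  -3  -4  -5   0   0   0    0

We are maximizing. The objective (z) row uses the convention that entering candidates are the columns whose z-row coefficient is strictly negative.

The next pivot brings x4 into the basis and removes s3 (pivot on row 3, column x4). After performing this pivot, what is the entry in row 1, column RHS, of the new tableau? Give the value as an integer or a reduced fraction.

Pivot element is row 3, column x4: 2.
Normalize row 3: new (row 3, RHS) = 6/2 = 3.
row 1 ← row 1 − 3·(new row 3): 24 − 3·3 = 15.

15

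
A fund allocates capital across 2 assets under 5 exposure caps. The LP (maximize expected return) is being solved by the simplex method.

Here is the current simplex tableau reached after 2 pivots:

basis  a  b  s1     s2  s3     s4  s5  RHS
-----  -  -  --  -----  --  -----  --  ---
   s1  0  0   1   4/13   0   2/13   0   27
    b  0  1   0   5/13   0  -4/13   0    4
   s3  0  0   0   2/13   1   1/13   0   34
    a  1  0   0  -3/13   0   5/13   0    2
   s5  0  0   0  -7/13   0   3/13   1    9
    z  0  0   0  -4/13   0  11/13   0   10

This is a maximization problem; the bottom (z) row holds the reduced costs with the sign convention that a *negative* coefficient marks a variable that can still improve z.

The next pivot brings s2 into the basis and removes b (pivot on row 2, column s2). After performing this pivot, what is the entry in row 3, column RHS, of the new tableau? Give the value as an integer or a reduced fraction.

162/5

Pivot element is row 2, column s2: 5/13.
Normalize row 2: new (row 2, RHS) = 4/(5/13) = 52/5.
row 3 ← row 3 − (2/13)·(new row 2): 34 − (2/13)·(52/5) = 162/5.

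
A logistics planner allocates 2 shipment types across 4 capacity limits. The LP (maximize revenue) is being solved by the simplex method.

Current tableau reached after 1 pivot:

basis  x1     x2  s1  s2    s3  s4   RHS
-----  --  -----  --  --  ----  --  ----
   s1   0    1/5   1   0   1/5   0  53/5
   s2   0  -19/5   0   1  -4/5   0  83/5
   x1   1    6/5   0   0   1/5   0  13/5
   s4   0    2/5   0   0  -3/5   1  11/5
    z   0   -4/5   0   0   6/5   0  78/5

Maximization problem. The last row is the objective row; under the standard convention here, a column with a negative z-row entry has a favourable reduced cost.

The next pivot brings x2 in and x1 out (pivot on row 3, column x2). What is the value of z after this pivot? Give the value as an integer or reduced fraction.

Minimum ratio for x2: (13/5)/(6/5) = 13/6.
z changes by −(z-row coeff of x2)·ratio = −(-4/5)·(13/6) = 26/15.
New z = 78/5 + (26/15) = 52/3.

52/3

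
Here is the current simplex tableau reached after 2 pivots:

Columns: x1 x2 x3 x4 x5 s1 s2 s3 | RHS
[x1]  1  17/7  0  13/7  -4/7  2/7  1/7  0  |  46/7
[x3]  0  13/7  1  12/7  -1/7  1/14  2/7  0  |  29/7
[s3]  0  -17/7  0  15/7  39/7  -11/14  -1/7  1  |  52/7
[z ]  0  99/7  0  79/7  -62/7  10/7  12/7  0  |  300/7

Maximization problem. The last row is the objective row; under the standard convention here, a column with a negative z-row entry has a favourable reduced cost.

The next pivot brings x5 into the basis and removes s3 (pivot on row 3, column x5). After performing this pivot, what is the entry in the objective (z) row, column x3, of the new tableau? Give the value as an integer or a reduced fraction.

0

Pivot element is row 3, column x5: 39/7.
Normalize row 3: new (row 3, x3) = 0/(39/7) = 0.
z-row ← z-row − (-62/7)·(new row 3): 0 − (-62/7)·0 = 0.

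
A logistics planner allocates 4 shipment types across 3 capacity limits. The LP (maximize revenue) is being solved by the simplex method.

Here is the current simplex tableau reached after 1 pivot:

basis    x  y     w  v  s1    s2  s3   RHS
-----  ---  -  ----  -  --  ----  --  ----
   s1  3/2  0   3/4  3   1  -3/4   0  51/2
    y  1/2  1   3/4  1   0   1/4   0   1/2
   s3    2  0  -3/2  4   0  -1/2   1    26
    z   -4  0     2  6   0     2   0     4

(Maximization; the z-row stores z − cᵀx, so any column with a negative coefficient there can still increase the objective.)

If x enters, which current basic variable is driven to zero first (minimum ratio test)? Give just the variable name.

Ratios: row 1 (s1): (51/2)/(3/2) = 17; row 2 (y): (1/2)/(1/2) = 1; row 3 (s3): 26/2 = 13.
Minimum ratio 1 is in the y row, so y leaves.

y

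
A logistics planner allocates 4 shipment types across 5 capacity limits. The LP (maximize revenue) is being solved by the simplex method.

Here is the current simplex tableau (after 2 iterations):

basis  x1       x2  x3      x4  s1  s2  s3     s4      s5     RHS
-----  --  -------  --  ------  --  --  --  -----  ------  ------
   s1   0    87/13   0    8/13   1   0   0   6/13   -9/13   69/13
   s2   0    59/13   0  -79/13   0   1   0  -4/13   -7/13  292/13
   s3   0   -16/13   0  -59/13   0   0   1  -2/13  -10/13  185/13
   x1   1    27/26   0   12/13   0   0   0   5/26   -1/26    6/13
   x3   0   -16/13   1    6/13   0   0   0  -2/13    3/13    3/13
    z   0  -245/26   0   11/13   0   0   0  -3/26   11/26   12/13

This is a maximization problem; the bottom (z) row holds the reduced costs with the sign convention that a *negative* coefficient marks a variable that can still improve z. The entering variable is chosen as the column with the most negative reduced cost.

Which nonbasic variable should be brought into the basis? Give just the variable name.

x2

Objective-row coefficients: x1: 0, x2: -245/26, x3: 0, x4: 11/13, s1: 0, s2: 0, s3: 0, s4: -3/26, s5: 11/26.
The most negative is -245/26 in column x2, so x2 enters.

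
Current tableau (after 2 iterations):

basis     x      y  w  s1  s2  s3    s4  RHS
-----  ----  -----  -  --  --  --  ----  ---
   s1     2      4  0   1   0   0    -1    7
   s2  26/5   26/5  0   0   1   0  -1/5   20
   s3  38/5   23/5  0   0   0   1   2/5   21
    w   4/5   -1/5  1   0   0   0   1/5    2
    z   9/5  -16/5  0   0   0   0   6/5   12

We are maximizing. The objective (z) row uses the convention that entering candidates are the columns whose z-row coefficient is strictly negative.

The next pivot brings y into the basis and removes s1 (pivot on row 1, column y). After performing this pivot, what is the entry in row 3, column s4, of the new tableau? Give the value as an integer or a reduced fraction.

Pivot element is row 1, column y: 4.
Normalize row 1: new (row 1, s4) = (-1)/4 = -1/4.
row 3 ← row 3 − (23/5)·(new row 1): 2/5 − (23/5)·(-1/4) = 31/20.

31/20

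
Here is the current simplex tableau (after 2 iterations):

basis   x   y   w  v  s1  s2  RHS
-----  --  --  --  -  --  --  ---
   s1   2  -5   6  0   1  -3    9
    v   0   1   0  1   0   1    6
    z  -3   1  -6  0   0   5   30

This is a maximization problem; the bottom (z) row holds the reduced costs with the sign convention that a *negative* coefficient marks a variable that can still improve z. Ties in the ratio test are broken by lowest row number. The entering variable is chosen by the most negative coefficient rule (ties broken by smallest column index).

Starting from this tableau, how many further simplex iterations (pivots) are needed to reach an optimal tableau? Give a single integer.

3

pivot: w in, s1 out → z = 39
pivot: y in, v out → z = 63
pivot: x in, w out → z = 165/2
No improving column remains; optimal.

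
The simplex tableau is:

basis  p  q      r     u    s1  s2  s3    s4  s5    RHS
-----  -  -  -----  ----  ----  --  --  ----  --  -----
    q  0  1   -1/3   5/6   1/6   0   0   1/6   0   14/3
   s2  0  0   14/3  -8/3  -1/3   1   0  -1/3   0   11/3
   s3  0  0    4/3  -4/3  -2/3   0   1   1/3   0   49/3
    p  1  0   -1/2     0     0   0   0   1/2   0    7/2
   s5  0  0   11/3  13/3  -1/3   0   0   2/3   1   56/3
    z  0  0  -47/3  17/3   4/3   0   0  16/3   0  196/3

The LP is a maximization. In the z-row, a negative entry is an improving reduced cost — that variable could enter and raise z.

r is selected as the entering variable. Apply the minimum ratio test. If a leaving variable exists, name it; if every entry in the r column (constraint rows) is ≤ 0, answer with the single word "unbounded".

Ratios: row 1 (q): entry -1/3 ≤ 0, skip; row 2 (s2): (11/3)/(14/3) = 11/14; row 3 (s3): (49/3)/(4/3) = 49/4; row 4 (p): entry -1/2 ≤ 0, skip; row 5 (s5): (56/3)/(11/3) = 56/11.
Minimum ratio is in the s2 row, so s2 leaves.

s2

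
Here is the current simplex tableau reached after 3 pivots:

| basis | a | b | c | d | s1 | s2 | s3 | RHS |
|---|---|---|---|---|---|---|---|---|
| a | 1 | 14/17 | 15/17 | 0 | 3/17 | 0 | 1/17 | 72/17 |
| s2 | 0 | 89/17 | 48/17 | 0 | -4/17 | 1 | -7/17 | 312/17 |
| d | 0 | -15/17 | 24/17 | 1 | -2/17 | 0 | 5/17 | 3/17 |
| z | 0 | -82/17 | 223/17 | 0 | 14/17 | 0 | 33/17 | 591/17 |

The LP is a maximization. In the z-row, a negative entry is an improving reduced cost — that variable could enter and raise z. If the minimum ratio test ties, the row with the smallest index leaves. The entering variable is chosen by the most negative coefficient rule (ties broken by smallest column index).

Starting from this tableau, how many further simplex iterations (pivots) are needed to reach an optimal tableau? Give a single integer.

1

pivot: b in, s2 out → z = 4599/89
No improving column remains; optimal.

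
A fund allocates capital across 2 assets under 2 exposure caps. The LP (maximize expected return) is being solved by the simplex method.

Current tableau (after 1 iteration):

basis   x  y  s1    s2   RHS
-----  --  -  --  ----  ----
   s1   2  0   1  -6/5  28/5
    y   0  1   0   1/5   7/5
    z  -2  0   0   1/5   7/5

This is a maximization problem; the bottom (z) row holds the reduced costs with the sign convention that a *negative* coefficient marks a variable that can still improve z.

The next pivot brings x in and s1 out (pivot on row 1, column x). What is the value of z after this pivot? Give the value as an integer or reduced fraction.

Minimum ratio for x: (28/5)/2 = 14/5.
z changes by −(z-row coeff of x)·ratio = −(-2)·(14/5) = 28/5.
New z = 7/5 + (28/5) = 7.

7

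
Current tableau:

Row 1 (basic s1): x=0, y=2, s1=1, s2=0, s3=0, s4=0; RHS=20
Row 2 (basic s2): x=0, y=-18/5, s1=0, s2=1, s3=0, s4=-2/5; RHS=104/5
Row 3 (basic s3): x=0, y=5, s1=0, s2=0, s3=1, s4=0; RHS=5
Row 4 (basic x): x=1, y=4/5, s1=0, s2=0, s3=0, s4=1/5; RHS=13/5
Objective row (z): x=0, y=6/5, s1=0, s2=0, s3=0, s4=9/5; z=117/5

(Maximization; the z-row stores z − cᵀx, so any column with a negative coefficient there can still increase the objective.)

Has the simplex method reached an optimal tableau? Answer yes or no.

yes

No objective-row coefficient is strictly negative, so no entering variable exists; the tableau is optimal.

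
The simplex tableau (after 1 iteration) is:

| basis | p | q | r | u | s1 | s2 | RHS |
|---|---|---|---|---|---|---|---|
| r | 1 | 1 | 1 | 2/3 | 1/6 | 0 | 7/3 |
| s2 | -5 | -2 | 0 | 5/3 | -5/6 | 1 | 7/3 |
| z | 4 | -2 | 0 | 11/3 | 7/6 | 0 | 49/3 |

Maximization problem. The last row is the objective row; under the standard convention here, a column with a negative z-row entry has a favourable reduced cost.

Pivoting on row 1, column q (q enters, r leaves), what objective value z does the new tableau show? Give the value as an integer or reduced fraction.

Minimum ratio for q: (7/3)/1 = 7/3.
z changes by −(z-row coeff of q)·ratio = −(-2)·(7/3) = 14/3.
New z = 49/3 + (14/3) = 21.

21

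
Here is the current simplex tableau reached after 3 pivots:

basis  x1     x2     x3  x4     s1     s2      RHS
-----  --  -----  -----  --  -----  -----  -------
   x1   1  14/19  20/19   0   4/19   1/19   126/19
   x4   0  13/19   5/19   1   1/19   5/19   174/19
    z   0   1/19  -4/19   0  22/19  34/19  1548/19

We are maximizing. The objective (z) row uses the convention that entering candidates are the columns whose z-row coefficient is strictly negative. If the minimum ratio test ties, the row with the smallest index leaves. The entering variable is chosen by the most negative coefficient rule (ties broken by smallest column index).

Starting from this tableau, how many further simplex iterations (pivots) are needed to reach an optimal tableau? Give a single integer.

1

pivot: x3 in, x1 out → z = 414/5
No improving column remains; optimal.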